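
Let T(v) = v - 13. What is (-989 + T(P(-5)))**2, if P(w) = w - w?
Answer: 1004004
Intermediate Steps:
P(w) = 0
T(v) = -13 + v
(-989 + T(P(-5)))**2 = (-989 + (-13 + 0))**2 = (-989 - 13)**2 = (-1002)**2 = 1004004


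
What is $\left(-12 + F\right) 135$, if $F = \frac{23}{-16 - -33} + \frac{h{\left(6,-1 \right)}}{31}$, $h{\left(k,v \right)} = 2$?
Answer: $- \frac{752895}{527} \approx -1428.6$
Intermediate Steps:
$F = \frac{747}{527}$ ($F = \frac{23}{-16 - -33} + \frac{2}{31} = \frac{23}{-16 + 33} + 2 \cdot \frac{1}{31} = \frac{23}{17} + \frac{2}{31} = \frac{747}{527} \approx 1.4175$)
$\left(-12 + F\right) 135 = \left(-12 + \frac{747}{527}\right) 135 = \left(- \frac{5577}{527}\right) 135 = - \frac{752895}{527}$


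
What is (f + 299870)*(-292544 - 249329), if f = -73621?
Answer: -122598224377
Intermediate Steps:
(f + 299870)*(-292544 - 249329) = (-73621 + 299870)*(-292544 - 249329) = 226249*(-541873) = -122598224377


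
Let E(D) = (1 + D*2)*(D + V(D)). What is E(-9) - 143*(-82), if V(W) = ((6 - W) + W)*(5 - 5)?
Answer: 11879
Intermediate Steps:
V(W) = 0 (V(W) = 6*0 = 0)
E(D) = D*(1 + 2*D) (E(D) = (1 + D*2)*(D + 0) = (1 + 2*D)*D = D*(1 + 2*D))
E(-9) - 143*(-82) = -9*(1 + 2*(-9)) - 143*(-82) = -9*(1 - 18) + 11726 = -9*(-17) + 11726 = 153 + 11726 = 11879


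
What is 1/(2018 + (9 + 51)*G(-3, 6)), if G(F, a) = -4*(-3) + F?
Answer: 1/2558 ≈ 0.00039093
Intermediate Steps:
G(F, a) = 12 + F
1/(2018 + (9 + 51)*G(-3, 6)) = 1/(2018 + (9 + 51)*(12 - 3)) = 1/(2018 + 60*9) = 1/(2018 + 540) = 1/2558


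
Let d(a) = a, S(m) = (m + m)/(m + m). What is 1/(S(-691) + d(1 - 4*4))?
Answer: -1/14 ≈ -0.071429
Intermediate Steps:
S(m) = 1 (S(m) = (2*m)/((2*m)) = (2*m)*(1/(2*m)) = 1)
1/(S(-691) + d(1 - 4*4)) = 1/(1 + (1 - 4*4)) = 1/(1 + (1 - 16)) = 1/(1 - 15) = 1/(-14) = -1/14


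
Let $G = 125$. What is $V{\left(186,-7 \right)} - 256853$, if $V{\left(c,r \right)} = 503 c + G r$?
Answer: $-164170$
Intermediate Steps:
$V{\left(c,r \right)} = 125 r + 503 c$ ($V{\left(c,r \right)} = 503 c + 125 r = 125 r + 503 c$)
$V{\left(186,-7 \right)} - 256853 = \left(125 \left(-7\right) + 503 \cdot 186\right) - 256853 = \left(-875 + 93558\right) - 256853 = 92683 - 256853 = -164170$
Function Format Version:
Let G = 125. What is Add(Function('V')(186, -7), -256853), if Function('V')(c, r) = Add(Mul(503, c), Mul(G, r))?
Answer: -164170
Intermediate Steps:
Function('V')(c, r) = Add(Mul(125, r), Mul(503, c)) (Function('V')(c, r) = Add(Mul(503, c), Mul(125, r)) = Add(Mul(125, r), Mul(503, c)))
Add(Function('V')(186, -7), -256853) = Add(Add(Mul(125, -7), Mul(503, 186)), -256853) = Add(Add(-875, 93558), -256853) = Add(92683, -256853) = -164170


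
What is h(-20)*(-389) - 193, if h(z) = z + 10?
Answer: 3697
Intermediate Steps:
h(z) = 10 + z
h(-20)*(-389) - 193 = (10 - 20)*(-389) - 193 = -10*(-389) - 193 = 3890 - 193 = 3697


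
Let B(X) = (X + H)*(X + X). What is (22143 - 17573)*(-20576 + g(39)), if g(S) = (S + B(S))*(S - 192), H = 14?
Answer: -3011835650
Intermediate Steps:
B(X) = 2*X*(14 + X) (B(X) = (X + 14)*(X + X) = (14 + X)*(2*X) = 2*X*(14 + X))
g(S) = (-192 + S)*(S + 2*S*(14 + S)) (g(S) = (S + 2*S*(14 + S))*(S - 192) = (S + 2*S*(14 + S))*(-192 + S) = (-192 + S)*(S + 2*S*(14 + S)))
(22143 - 17573)*(-20576 + g(39)) = (22143 - 17573)*(-20576 + 39*(-5568 - 355*39 + 2*39**2)) = 4570*(-20576 + 39*(-5568 - 13845 + 2*1521)) = 4570*(-20576 + 39*(-5568 - 13845 + 3042)) = 4570*(-20576 + 39*(-16371)) = 4570*(-20576 - 638469) = 4570*(-659045) = -3011835650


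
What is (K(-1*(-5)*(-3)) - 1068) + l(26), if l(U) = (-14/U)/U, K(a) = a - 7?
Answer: -368427/338 ≈ -1090.0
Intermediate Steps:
K(a) = -7 + a
l(U) = -14/U²
(K(-1*(-5)*(-3)) - 1068) + l(26) = ((-7 - 1*(-5)*(-3)) - 1068) - 14/26² = ((-7 + 5*(-3)) - 1068) - 14*1/676 = ((-7 - 15) - 1068) - 7/338 = (-22 - 1068) - 7/338 = -1090 - 7/338 = -368427/338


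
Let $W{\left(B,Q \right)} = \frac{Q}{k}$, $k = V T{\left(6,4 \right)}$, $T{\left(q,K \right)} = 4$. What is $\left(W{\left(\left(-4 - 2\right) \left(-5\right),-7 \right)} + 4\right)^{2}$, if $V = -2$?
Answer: $\frac{1521}{64} \approx 23.766$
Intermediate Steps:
$k = -8$ ($k = \left(-2\right) 4 = -8$)
$W{\left(B,Q \right)} = - \frac{Q}{8}$ ($W{\left(B,Q \right)} = \frac{Q}{-8} = Q \left(- \frac{1}{8}\right) = - \frac{Q}{8}$)
$\left(W{\left(\left(-4 - 2\right) \left(-5\right),-7 \right)} + 4\right)^{2} = \left(\left(- \frac{1}{8}\right) \left(-7\right) + 4\right)^{2} = \left(\frac{7}{8} + 4\right)^{2} = \left(\frac{39}{8}\right)^{2} = \frac{1521}{64}$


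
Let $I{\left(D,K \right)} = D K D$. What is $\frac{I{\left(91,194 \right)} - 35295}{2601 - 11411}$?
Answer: $- \frac{1571219}{8810} \approx -178.34$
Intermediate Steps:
$I{\left(D,K \right)} = K D^{2}$
$\frac{I{\left(91,194 \right)} - 35295}{2601 - 11411} = \frac{194 \cdot 91^{2} - 35295}{2601 - 11411} = \frac{194 \cdot 8281 - 35295}{-8810} = \left(1606514 - 35295\right) \left(- \frac{1}{8810}\right) = 1571219 \left(- \frac{1}{8810}\right) = - \frac{1571219}{8810}$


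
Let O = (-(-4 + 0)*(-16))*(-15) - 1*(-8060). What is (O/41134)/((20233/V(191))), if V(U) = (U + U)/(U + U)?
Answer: 4510/416132111 ≈ 1.0838e-5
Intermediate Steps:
V(U) = 1 (V(U) = (2*U)/((2*U)) = (2*U)*(1/(2*U)) = 1)
O = 9020 (O = (-1*(-4)*(-16))*(-15) + 8060 = (4*(-16))*(-15) + 8060 = -64*(-15) + 8060 = 960 + 8060 = 9020)
(O/41134)/((20233/V(191))) = (9020/41134)/((20233/1)) = (9020*(1/41134))/((20233*1)) = (4510/20567)/20233 = (4510/20567)*(1/20233) = 4510/416132111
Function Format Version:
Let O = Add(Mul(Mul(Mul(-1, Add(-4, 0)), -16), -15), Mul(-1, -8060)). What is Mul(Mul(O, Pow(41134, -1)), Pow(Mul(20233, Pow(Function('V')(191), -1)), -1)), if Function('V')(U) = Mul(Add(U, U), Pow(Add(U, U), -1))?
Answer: Rational(4510, 416132111) ≈ 1.0838e-5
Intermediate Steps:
Function('V')(U) = 1 (Function('V')(U) = Mul(Mul(2, U), Pow(Mul(2, U), -1)) = Mul(Mul(2, U), Mul(Rational(1, 2), Pow(U, -1))) = 1)
O = 9020 (O = Add(Mul(Mul(Mul(-1, -4), -16), -15), 8060) = Add(Mul(Mul(4, -16), -15), 8060) = Add(Mul(-64, -15), 8060) = Add(960, 8060) = 9020)
Mul(Mul(O, Pow(41134, -1)), Pow(Mul(20233, Pow(Function('V')(191), -1)), -1)) = Mul(Mul(9020, Pow(41134, -1)), Pow(Mul(20233, Pow(1, -1)), -1)) = Mul(Mul(9020, Rational(1, 41134)), Pow(Mul(20233, 1), -1)) = Mul(Rational(4510, 20567), Pow(20233, -1)) = Mul(Rational(4510, 20567), Rational(1, 20233)) = Rational(4510, 416132111)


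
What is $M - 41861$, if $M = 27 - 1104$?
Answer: $-42938$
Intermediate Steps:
$M = -1077$ ($M = 27 - 1104 = -1077$)
$M - 41861 = -1077 - 41861 = -42938$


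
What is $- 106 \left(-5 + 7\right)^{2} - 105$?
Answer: $-529$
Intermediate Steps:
$- 106 \left(-5 + 7\right)^{2} - 105 = - 106 \cdot 2^{2} - 105 = \left(-106\right) 4 - 105 = -424 - 105 = -529$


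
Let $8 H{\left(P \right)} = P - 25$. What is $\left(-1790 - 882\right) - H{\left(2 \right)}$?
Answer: $- \frac{21353}{8} \approx -2669.1$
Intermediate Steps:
$H{\left(P \right)} = - \frac{25}{8} + \frac{P}{8}$ ($H{\left(P \right)} = \frac{P - 25}{8} = \frac{-25 + P}{8} = - \frac{25}{8} + \frac{P}{8}$)
$\left(-1790 - 882\right) - H{\left(2 \right)} = \left(-1790 - 882\right) - \left(- \frac{25}{8} + \frac{1}{8} \cdot 2\right) = -2672 - \left(- \frac{25}{8} + \frac{1}{4}\right) = -2672 - - \frac{23}{8} = -2672 + \frac{23}{8} = - \frac{21353}{8}$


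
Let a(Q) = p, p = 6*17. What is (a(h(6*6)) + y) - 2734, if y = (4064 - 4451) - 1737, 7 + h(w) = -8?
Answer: -4756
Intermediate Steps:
p = 102
h(w) = -15 (h(w) = -7 - 8 = -15)
a(Q) = 102
y = -2124 (y = -387 - 1737 = -2124)
(a(h(6*6)) + y) - 2734 = (102 - 2124) - 2734 = -2022 - 2734 = -4756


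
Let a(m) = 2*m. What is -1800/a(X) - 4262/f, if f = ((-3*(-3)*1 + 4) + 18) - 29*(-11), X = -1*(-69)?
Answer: -101513/4025 ≈ -25.221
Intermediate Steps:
X = 69
f = 350 (f = ((9*1 + 4) + 18) + 319 = ((9 + 4) + 18) + 319 = (13 + 18) + 319 = 31 + 319 = 350)
-1800/a(X) - 4262/f = -1800/(2*69) - 4262/350 = -1800/138 - 4262*1/350 = -1800*1/138 - 2131/175 = -300/23 - 2131/175 = -101513/4025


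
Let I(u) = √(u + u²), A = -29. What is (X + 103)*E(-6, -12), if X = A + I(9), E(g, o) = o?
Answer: -888 - 36*√10 ≈ -1001.8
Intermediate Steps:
X = -29 + 3*√10 (X = -29 + √(9*(1 + 9)) = -29 + √(9*10) = -29 + √90 = -29 + 3*√10 ≈ -19.513)
(X + 103)*E(-6, -12) = ((-29 + 3*√10) + 103)*(-12) = (74 + 3*√10)*(-12) = -888 - 36*√10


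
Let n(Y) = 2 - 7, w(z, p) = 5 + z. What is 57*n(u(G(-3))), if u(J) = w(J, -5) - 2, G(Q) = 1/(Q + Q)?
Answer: -285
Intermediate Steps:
G(Q) = 1/(2*Q)
u(J) = 3 + J (u(J) = (5 + J) - 2 = 3 + J)
n(Y) = -5
57*n(u(G(-3))) = 57*(-5) = -285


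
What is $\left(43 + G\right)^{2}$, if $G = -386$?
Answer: $117649$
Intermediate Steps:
$\left(43 + G\right)^{2} = \left(43 - 386\right)^{2} = \left(-343\right)^{2} = 117649$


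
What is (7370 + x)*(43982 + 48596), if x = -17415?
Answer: -929946010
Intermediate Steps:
(7370 + x)*(43982 + 48596) = (7370 - 17415)*(43982 + 48596) = -10045*92578 = -929946010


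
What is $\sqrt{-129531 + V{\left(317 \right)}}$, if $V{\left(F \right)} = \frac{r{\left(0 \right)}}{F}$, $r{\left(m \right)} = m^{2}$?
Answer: $i \sqrt{129531} \approx 359.9 i$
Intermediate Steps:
$V{\left(F \right)} = 0$ ($V{\left(F \right)} = \frac{0^{2}}{F} = \frac{0}{F} = 0$)
$\sqrt{-129531 + V{\left(317 \right)}} = \sqrt{-129531 + 0} = \sqrt{-129531} = i \sqrt{129531}$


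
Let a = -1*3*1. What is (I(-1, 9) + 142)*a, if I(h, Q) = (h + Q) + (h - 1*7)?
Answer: -426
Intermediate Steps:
a = -3 (a = -3*1 = -3)
I(h, Q) = -7 + Q + 2*h (I(h, Q) = (Q + h) + (h - 7) = (Q + h) + (-7 + h) = -7 + Q + 2*h)
(I(-1, 9) + 142)*a = ((-7 + 9 + 2*(-1)) + 142)*(-3) = ((-7 + 9 - 2) + 142)*(-3) = (0 + 142)*(-3) = 142*(-3) = -426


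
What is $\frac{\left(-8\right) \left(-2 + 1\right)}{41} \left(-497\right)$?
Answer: $- \frac{3976}{41} \approx -96.976$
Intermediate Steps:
$\frac{\left(-8\right) \left(-2 + 1\right)}{41} \left(-497\right) = \left(-8\right) \left(-1\right) \frac{1}{41} \left(-497\right) = 8 \cdot \frac{1}{41} \left(-497\right) = \frac{8}{41} \left(-497\right) = - \frac{3976}{41}$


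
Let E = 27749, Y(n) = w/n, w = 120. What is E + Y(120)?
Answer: 27750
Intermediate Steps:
Y(n) = 120/n
E + Y(120) = 27749 + 120/120 = 27749 + 120*(1/120) = 27749 + 1 = 27750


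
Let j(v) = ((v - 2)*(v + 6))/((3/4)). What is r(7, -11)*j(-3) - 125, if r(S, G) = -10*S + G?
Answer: 1495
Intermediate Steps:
j(v) = 4*(-2 + v)*(6 + v)/3 (j(v) = ((-2 + v)*(6 + v))/((3*(¼))) = ((-2 + v)*(6 + v))/(¾) = ((-2 + v)*(6 + v))*(4/3) = 4*(-2 + v)*(6 + v)/3)
r(S, G) = G - 10*S
r(7, -11)*j(-3) - 125 = (-11 - 10*7)*(-16 + (4/3)*(-3)² + (16/3)*(-3)) - 125 = (-11 - 70)*(-16 + (4/3)*9 - 16) - 125 = -81*(-16 + 12 - 16) - 125 = -81*(-20) - 125 = 1620 - 125 = 1495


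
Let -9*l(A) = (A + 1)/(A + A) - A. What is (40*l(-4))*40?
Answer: -7000/9 ≈ -777.78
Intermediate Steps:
l(A) = A/9 - (1 + A)/(18*A) (l(A) = -((A + 1)/(A + A) - A)/9 = -((1 + A)/((2*A)) - A)/9 = -((1 + A)*(1/(2*A)) - A)/9 = -((1 + A)/(2*A) - A)/9 = -(-A + (1 + A)/(2*A))/9 = A/9 - (1 + A)/(18*A))
(40*l(-4))*40 = (40*((1/18)*(-1 - 4*(-1 + 2*(-4)))/(-4)))*40 = (40*((1/18)*(-1/4)*(-1 - 4*(-1 - 8))))*40 = (40*((1/18)*(-1/4)*(-1 - 4*(-9))))*40 = (40*((1/18)*(-1/4)*(-1 + 36)))*40 = (40*((1/18)*(-1/4)*35))*40 = (40*(-35/72))*40 = -175/9*40 = -7000/9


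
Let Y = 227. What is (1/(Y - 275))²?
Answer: 1/2304 ≈ 0.00043403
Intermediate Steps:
(1/(Y - 275))² = (1/(227 - 275))² = (1/(-48))² = (-1/48)² = 1/2304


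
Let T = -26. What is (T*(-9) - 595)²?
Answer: 130321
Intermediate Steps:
(T*(-9) - 595)² = (-26*(-9) - 595)² = (234 - 595)² = (-361)² = 130321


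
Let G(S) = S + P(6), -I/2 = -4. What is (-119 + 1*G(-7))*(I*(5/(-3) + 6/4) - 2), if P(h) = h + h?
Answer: 380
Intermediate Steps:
I = 8 (I = -2*(-4) = 8)
P(h) = 2*h
G(S) = 12 + S (G(S) = S + 2*6 = S + 12 = 12 + S)
(-119 + 1*G(-7))*(I*(5/(-3) + 6/4) - 2) = (-119 + 1*(12 - 7))*(8*(5/(-3) + 6/4) - 2) = (-119 + 1*5)*(8*(5*(-1/3) + 6*(1/4)) - 2) = (-119 + 5)*(8*(-5/3 + 3/2) - 2) = -114*(8*(-1/6) - 2) = -114*(-4/3 - 2) = -114*(-10/3) = 380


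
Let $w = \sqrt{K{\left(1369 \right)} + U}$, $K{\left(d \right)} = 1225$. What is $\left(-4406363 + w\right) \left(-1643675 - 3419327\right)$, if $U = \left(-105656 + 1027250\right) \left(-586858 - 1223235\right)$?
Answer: $22309424681726 - 5063002 i \sqrt{1668170847017} \approx 2.2309 \cdot 10^{13} - 6.5393 \cdot 10^{12} i$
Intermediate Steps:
$U = -1668170848242$ ($U = 921594 \left(-1810093\right) = -1668170848242$)
$w = i \sqrt{1668170847017}$ ($w = \sqrt{1225 - 1668170848242} = \sqrt{-1668170847017} = i \sqrt{1668170847017} \approx 1.2916 \cdot 10^{6} i$)
$\left(-4406363 + w\right) \left(-1643675 - 3419327\right) = \left(-4406363 + i \sqrt{1668170847017}\right) \left(-1643675 - 3419327\right) = \left(-4406363 + i \sqrt{1668170847017}\right) \left(-5063002\right) = 22309424681726 - 5063002 i \sqrt{1668170847017}$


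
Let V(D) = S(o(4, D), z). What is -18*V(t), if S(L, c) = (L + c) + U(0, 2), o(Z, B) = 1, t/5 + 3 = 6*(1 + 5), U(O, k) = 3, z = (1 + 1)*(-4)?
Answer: 72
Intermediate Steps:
z = -8 (z = 2*(-4) = -8)
t = 165 (t = -15 + 5*(6*(1 + 5)) = -15 + 5*(6*6) = -15 + 5*36 = -15 + 180 = 165)
S(L, c) = 3 + L + c (S(L, c) = (L + c) + 3 = 3 + L + c)
V(D) = -4 (V(D) = 3 + 1 - 8 = -4)
-18*V(t) = -18*(-4) = 72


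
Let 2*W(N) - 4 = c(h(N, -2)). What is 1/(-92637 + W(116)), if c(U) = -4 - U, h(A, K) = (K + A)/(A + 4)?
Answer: -40/3705499 ≈ -1.0795e-5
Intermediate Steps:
h(A, K) = (A + K)/(4 + A)
W(N) = -(-2 + N)/(2*(4 + N)) (W(N) = 2 + (-4 - (N - 2)/(4 + N))/2 = 2 + (-4 - (-2 + N)/(4 + N))/2 = 2 + (-2 - (-2 + N)/(2*(4 + N))) = -(-2 + N)/(2*(4 + N)))
1/(-92637 + W(116)) = 1/(-92637 + (2 - 1*116)/(2*(4 + 116))) = 1/(-92637 + (½)*(2 - 116)/120) = 1/(-92637 + (½)*(1/120)*(-114)) = 1/(-92637 - 19/40) = 1/(-3705499/40) = -40/3705499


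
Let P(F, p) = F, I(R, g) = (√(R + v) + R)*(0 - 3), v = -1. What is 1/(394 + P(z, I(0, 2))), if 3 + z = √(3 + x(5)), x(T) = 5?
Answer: 391/152873 - 2*√2/152873 ≈ 0.0025392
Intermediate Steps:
I(R, g) = -3*R - 3*√(-1 + R) (I(R, g) = (√(R - 1) + R)*(0 - 3) = (√(-1 + R) + R)*(-3) = (R + √(-1 + R))*(-3) = -3*R - 3*√(-1 + R))
z = -3 + 2*√2 (z = -3 + √(3 + 5) = -3 + √8 = -3 + 2*√2 ≈ -0.17157)
1/(394 + P(z, I(0, 2))) = 1/(394 + (-3 + 2*√2)) = 1/(391 + 2*√2)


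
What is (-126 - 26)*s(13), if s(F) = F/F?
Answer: -152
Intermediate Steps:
s(F) = 1
(-126 - 26)*s(13) = (-126 - 26)*1 = -152*1 = -152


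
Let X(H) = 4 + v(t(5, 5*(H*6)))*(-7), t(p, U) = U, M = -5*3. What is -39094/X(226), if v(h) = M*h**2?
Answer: -19547/2413341002 ≈ -8.0996e-6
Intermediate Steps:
M = -15
v(h) = -15*h**2
X(H) = 4 + 94500*H**2 (X(H) = 4 - 15*900*H**2*(-7) = 4 - 13500*H**2*(-7) = 4 + 94500*H**2)
-39094/X(226) = -39094/(4 + 94500*226**2) = -39094/(4 + 94500*51076) = -39094/(4 + 4826682000) = -39094/4826682004 = -39094*1/4826682004 = -19547/2413341002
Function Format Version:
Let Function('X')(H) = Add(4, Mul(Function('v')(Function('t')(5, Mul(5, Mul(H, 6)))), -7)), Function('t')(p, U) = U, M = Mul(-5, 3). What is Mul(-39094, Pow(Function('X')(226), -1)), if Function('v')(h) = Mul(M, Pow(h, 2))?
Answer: Rational(-19547, 2413341002) ≈ -8.0996e-6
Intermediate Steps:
M = -15
Function('v')(h) = Mul(-15, Pow(h, 2))
Function('X')(H) = Add(4, Mul(94500, Pow(H, 2))) (Function('X')(H) = Add(4, Mul(Mul(-15, Pow(Mul(5, Mul(H, 6)), 2)), -7)) = Add(4, Mul(Mul(-15, Pow(Mul(5, Mul(6, H)), 2)), -7)) = Add(4, Mul(Mul(-15, Pow(Mul(30, H), 2)), -7)) = Add(4, Mul(Mul(-15, Mul(900, Pow(H, 2))), -7)) = Add(4, Mul(Mul(-13500, Pow(H, 2)), -7)) = Add(4, Mul(94500, Pow(H, 2))))
Mul(-39094, Pow(Function('X')(226), -1)) = Mul(-39094, Pow(Add(4, Mul(94500, Pow(226, 2))), -1)) = Mul(-39094, Pow(Add(4, Mul(94500, 51076)), -1)) = Mul(-39094, Pow(Add(4, 4826682000), -1)) = Mul(-39094, Pow(4826682004, -1)) = Mul(-39094, Rational(1, 4826682004)) = Rational(-19547, 2413341002)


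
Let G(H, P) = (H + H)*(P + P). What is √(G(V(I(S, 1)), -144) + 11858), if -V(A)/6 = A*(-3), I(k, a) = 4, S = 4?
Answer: I*√29614 ≈ 172.09*I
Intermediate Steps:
V(A) = 18*A (V(A) = -6*A*(-3) = -(-18)*A = 18*A)
G(H, P) = 4*H*P (G(H, P) = (2*H)*(2*P) = 4*H*P)
√(G(V(I(S, 1)), -144) + 11858) = √(4*(18*4)*(-144) + 11858) = √(4*72*(-144) + 11858) = √(-41472 + 11858) = √(-29614) = I*√29614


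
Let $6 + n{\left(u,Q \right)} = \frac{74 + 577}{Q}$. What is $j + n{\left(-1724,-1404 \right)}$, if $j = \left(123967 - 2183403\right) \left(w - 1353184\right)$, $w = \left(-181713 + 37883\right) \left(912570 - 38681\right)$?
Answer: $\frac{121144745520628847567}{468} \approx 2.5886 \cdot 10^{17}$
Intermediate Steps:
$w = -125691454870$ ($w = \left(-143830\right) 873889 = -125691454870$)
$n{\left(u,Q \right)} = -6 + \frac{651}{Q}$ ($n{\left(u,Q \right)} = -6 + \frac{74 + 577}{Q} = -6 + \frac{651}{Q}$)
$j = 258856293847497544$ ($j = \left(123967 - 2183403\right) \left(-125691454870 - 1353184\right) = \left(123967 - 2183403\right) \left(-125692808054\right) = \left(-2059436\right) \left(-125692808054\right) = 258856293847497544$)
$j + n{\left(-1724,-1404 \right)} = 258856293847497544 - \left(6 - \frac{651}{-1404}\right) = 258856293847497544 + \left(-6 + 651 \left(- \frac{1}{1404}\right)\right) = 258856293847497544 - \frac{3025}{468} = \frac{121144745520628847567}{468}$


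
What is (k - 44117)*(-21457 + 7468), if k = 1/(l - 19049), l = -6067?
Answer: 5166802517899/8372 ≈ 6.1715e+8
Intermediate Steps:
k = -1/25116 (k = 1/(-6067 - 19049) = 1/(-25116) = -1/25116 ≈ -3.9815e-5)
(k - 44117)*(-21457 + 7468) = (-1/25116 - 44117)*(-21457 + 7468) = -1108042573/25116*(-13989) = 5166802517899/8372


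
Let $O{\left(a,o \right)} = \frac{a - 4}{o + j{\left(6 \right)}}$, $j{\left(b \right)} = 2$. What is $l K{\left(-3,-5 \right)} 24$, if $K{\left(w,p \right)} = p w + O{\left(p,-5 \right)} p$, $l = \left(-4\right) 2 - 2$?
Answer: $0$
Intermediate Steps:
$O{\left(a,o \right)} = \frac{-4 + a}{2 + o}$ ($O{\left(a,o \right)} = \frac{a - 4}{o + 2} = \frac{-4 + a}{2 + o}$)
$l = -10$ ($l = -8 - 2 = -10$)
$K{\left(w,p \right)} = p w + p \left(\frac{4}{3} - \frac{p}{3}\right)$ ($K{\left(w,p \right)} = p w + \frac{-4 + p}{2 - 5} p = p w + \frac{-4 + p}{-3} p = p w + - \frac{-4 + p}{3} p = p w + \left(\frac{4}{3} - \frac{p}{3}\right) p = p w + p \left(\frac{4}{3} - \frac{p}{3}\right)$)
$l K{\left(-3,-5 \right)} 24 = - 10 \cdot \frac{1}{3} \left(-5\right) \left(4 - -5 + 3 \left(-3\right)\right) 24 = - 10 \cdot \frac{1}{3} \left(-5\right) \left(4 + 5 - 9\right) 24 = - 10 \cdot \frac{1}{3} \left(-5\right) 0 \cdot 24 = \left(-10\right) 0 \cdot 24 = 0 \cdot 24 = 0$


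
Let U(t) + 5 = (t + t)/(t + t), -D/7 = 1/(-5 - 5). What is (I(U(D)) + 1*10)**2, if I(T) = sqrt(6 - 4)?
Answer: (10 + sqrt(2))**2 ≈ 130.28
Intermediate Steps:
D = 7/10 (D = -7/(-5 - 5) = -7/(-10) = -7*(-1/10) = 7/10 ≈ 0.70000)
U(t) = -4 (U(t) = -5 + (t + t)/(t + t) = -5 + (2*t)/((2*t)) = -5 + (2*t)*(1/(2*t)) = -5 + 1 = -4)
I(T) = sqrt(2)
(I(U(D)) + 1*10)**2 = (sqrt(2) + 1*10)**2 = (sqrt(2) + 10)**2 = (10 + sqrt(2))**2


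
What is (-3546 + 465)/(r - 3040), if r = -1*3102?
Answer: 3081/6142 ≈ 0.50163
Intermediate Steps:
r = -3102
(-3546 + 465)/(r - 3040) = (-3546 + 465)/(-3102 - 3040) = -3081/(-6142) = -3081*(-1/6142) = 3081/6142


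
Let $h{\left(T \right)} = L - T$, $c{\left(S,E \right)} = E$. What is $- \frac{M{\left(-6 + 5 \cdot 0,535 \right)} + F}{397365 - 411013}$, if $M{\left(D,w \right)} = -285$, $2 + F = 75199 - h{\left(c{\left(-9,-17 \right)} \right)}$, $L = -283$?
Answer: $\frac{37589}{6824} \approx 5.5084$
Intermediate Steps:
$h{\left(T \right)} = -283 - T$
$F = 75463$ ($F = -2 + \left(75199 - \left(-283 - -17\right)\right) = -2 + \left(75199 - \left(-283 + 17\right)\right) = -2 + \left(75199 - -266\right) = -2 + \left(75199 + 266\right) = -2 + 75465 = 75463$)
$- \frac{M{\left(-6 + 5 \cdot 0,535 \right)} + F}{397365 - 411013} = - \frac{-285 + 75463}{397365 - 411013} = - \frac{75178}{-13648} = - \frac{75178 \left(-1\right)}{13648} = \left(-1\right) \left(- \frac{37589}{6824}\right) = \frac{37589}{6824}$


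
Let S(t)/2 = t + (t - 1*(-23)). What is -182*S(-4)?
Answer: -5460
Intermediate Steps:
S(t) = 46 + 4*t (S(t) = 2*(t + (t - 1*(-23))) = 2*(t + (t + 23)) = 2*(t + (23 + t)) = 2*(23 + 2*t) = 46 + 4*t)
-182*S(-4) = -182*(46 + 4*(-4)) = -182*(46 - 16) = -182*30 = -5460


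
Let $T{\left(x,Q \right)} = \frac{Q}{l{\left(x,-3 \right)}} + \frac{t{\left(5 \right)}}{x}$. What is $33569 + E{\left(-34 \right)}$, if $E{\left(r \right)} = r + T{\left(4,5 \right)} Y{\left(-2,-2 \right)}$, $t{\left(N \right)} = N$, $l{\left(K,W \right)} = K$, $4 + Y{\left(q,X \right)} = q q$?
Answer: $33535$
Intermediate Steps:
$Y{\left(q,X \right)} = -4 + q^{2}$ ($Y{\left(q,X \right)} = -4 + q q = -4 + q^{2}$)
$T{\left(x,Q \right)} = \frac{5}{x} + \frac{Q}{x}$ ($T{\left(x,Q \right)} = \frac{Q}{x} + \frac{5}{x} = \frac{5}{x} + \frac{Q}{x}$)
$E{\left(r \right)} = r$ ($E{\left(r \right)} = r + \frac{5 + 5}{4} \left(-4 + \left(-2\right)^{2}\right) = r + \frac{1}{4} \cdot 10 \left(-4 + 4\right) = r + \frac{5}{2} \cdot 0 = r + 0 = r$)
$33569 + E{\left(-34 \right)} = 33569 - 34 = 33535$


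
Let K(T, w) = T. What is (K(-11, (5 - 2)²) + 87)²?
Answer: 5776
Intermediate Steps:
(K(-11, (5 - 2)²) + 87)² = (-11 + 87)² = 76² = 5776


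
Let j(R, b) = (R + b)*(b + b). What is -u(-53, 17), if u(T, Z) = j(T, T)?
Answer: -11236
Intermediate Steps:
j(R, b) = 2*b*(R + b) (j(R, b) = (R + b)*(2*b) = 2*b*(R + b))
u(T, Z) = 4*T**2 (u(T, Z) = 2*T*(T + T) = 2*T*(2*T) = 4*T**2)
-u(-53, 17) = -4*(-53)**2 = -4*2809 = -1*11236 = -11236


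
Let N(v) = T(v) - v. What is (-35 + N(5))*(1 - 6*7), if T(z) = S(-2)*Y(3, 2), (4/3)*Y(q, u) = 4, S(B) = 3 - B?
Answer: 1025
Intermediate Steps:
Y(q, u) = 3 (Y(q, u) = (3/4)*4 = 3)
T(z) = 15 (T(z) = (3 - 1*(-2))*3 = (3 + 2)*3 = 5*3 = 15)
N(v) = 15 - v
(-35 + N(5))*(1 - 6*7) = (-35 + (15 - 1*5))*(1 - 6*7) = (-35 + (15 - 5))*(1 - 42) = (-35 + 10)*(-41) = -25*(-41) = 1025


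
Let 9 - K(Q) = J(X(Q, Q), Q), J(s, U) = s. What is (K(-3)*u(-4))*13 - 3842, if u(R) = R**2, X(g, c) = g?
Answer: -1346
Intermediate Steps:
K(Q) = 9 - Q
(K(-3)*u(-4))*13 - 3842 = ((9 - 1*(-3))*(-4)**2)*13 - 3842 = ((9 + 3)*16)*13 - 3842 = (12*16)*13 - 3842 = 192*13 - 3842 = 2496 - 3842 = -1346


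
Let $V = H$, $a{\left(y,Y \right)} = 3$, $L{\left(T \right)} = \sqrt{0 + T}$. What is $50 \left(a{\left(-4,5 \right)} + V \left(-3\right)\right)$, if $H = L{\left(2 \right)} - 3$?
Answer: $600 - 150 \sqrt{2} \approx 387.87$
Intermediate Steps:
$L{\left(T \right)} = \sqrt{T}$
$H = -3 + \sqrt{2}$ ($H = \sqrt{2} - 3 = -3 + \sqrt{2} \approx -1.5858$)
$V = -3 + \sqrt{2} \approx -1.5858$
$50 \left(a{\left(-4,5 \right)} + V \left(-3\right)\right) = 50 \left(3 + \left(-3 + \sqrt{2}\right) \left(-3\right)\right) = 50 \left(3 + \left(9 - 3 \sqrt{2}\right)\right) = 50 \left(12 - 3 \sqrt{2}\right) = 600 - 150 \sqrt{2}$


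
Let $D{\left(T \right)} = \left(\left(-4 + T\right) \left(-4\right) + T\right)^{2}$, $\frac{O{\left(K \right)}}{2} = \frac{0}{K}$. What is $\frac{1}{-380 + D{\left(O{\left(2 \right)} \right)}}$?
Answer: $- \frac{1}{124} \approx -0.0080645$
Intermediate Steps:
$O{\left(K \right)} = 0$ ($O{\left(K \right)} = 2 \frac{0}{K} = 2 \cdot 0 = 0$)
$D{\left(T \right)} = \left(16 - 3 T\right)^{2}$ ($D{\left(T \right)} = \left(\left(16 - 4 T\right) + T\right)^{2} = \left(16 - 3 T\right)^{2}$)
$\frac{1}{-380 + D{\left(O{\left(2 \right)} \right)}} = \frac{1}{-380 + \left(-16 + 3 \cdot 0\right)^{2}} = \frac{1}{-380 + \left(-16 + 0\right)^{2}} = \frac{1}{-380 + \left(-16\right)^{2}} = \frac{1}{-380 + 256} = \frac{1}{-124} = - \frac{1}{124}$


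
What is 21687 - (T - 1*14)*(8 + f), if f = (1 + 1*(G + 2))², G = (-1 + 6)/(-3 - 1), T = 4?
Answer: 174381/8 ≈ 21798.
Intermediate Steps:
G = -5/4 (G = 5/(-4) = 5*(-¼) = -5/4 ≈ -1.2500)
f = 49/16 (f = (1 + 1*(-5/4 + 2))² = (1 + 1*(¾))² = (1 + ¾)² = (7/4)² = 49/16 ≈ 3.0625)
21687 - (T - 1*14)*(8 + f) = 21687 - (4 - 1*14)*(8 + 49/16) = 21687 - (4 - 14)*177/16 = 21687 - (-10)*177/16 = 21687 - 1*(-885/8) = 21687 + 885/8 = 174381/8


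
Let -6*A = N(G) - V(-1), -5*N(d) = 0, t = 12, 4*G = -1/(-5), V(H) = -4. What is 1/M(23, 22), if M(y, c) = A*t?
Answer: -⅛ ≈ -0.12500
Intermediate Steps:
G = 1/20 (G = (-1/(-5))/4 = (-1*(-⅕))/4 = (¼)*(⅕) = 1/20 ≈ 0.050000)
N(d) = 0 (N(d) = -⅕*0 = 0)
A = -⅔ (A = -(0 - 1*(-4))/6 = -(0 + 4)/6 = -⅙*4 = -⅔ ≈ -0.66667)
M(y, c) = -8 (M(y, c) = -⅔*12 = -8)
1/M(23, 22) = 1/(-8) = -⅛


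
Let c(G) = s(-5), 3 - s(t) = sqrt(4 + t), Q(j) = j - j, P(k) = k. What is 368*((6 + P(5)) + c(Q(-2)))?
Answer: 5152 - 368*I ≈ 5152.0 - 368.0*I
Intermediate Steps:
Q(j) = 0
s(t) = 3 - sqrt(4 + t)
c(G) = 3 - I (c(G) = 3 - sqrt(4 - 5) = 3 - sqrt(-1) = 3 - I)
368*((6 + P(5)) + c(Q(-2))) = 368*((6 + 5) + (3 - I)) = 368*(11 + (3 - I)) = 368*(14 - I) = 5152 - 368*I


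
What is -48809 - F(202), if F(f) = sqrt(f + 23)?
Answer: -48824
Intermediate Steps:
F(f) = sqrt(23 + f)
-48809 - F(202) = -48809 - sqrt(23 + 202) = -48809 - sqrt(225) = -48809 - 1*15 = -48809 - 15 = -48824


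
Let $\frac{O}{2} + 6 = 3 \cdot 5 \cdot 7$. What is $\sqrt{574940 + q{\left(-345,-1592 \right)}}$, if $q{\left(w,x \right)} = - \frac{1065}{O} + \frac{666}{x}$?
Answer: $\frac{\sqrt{99177274566447}}{13134} \approx 758.24$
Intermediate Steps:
$O = 198$ ($O = -12 + 2 \cdot 3 \cdot 5 \cdot 7 = -12 + 2 \cdot 15 \cdot 7 = -12 + 2 \cdot 105 = -12 + 210 = 198$)
$q{\left(w,x \right)} = - \frac{355}{66} + \frac{666}{x}$ ($q{\left(w,x \right)} = - \frac{1065}{198} + \frac{666}{x} = \left(-1065\right) \frac{1}{198} + \frac{666}{x} = - \frac{355}{66} + \frac{666}{x}$)
$\sqrt{574940 + q{\left(-345,-1592 \right)}} = \sqrt{574940 - \left(\frac{355}{66} - \frac{666}{-1592}\right)} = \sqrt{574940 + \left(- \frac{355}{66} + 666 \left(- \frac{1}{1592}\right)\right)} = \sqrt{574940 - \frac{152279}{26268}} = \sqrt{\frac{15102371641}{26268}} = \frac{\sqrt{99177274566447}}{13134}$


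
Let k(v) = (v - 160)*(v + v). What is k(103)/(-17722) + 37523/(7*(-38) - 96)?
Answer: -330366001/3207682 ≈ -102.99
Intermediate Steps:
k(v) = 2*v*(-160 + v) (k(v) = (-160 + v)*(2*v) = 2*v*(-160 + v))
k(103)/(-17722) + 37523/(7*(-38) - 96) = (2*103*(-160 + 103))/(-17722) + 37523/(7*(-38) - 96) = (2*103*(-57))*(-1/17722) + 37523/(-266 - 96) = -11742*(-1/17722) + 37523/(-362) = 5871/8861 + 37523*(-1/362) = 5871/8861 - 37523/362 = -330366001/3207682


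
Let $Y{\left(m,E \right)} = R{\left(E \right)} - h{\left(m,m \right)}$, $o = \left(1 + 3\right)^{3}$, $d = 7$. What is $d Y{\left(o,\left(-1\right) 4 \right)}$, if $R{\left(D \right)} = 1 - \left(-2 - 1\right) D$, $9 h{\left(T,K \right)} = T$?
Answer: $- \frac{1141}{9} \approx -126.78$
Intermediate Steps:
$h{\left(T,K \right)} = \frac{T}{9}$
$o = 64$ ($o = 4^{3} = 64$)
$R{\left(D \right)} = 1 + 3 D$ ($R{\left(D \right)} = 1 - - 3 D = 1 + 3 D$)
$Y{\left(m,E \right)} = 1 + 3 E - \frac{m}{9}$ ($Y{\left(m,E \right)} = \left(1 + 3 E\right) - \frac{m}{9} = 1 + 3 E - \frac{m}{9}$)
$d Y{\left(o,\left(-1\right) 4 \right)} = 7 \left(1 + 3 \left(\left(-1\right) 4\right) - \frac{64}{9}\right) = 7 \left(1 + 3 \left(-4\right) - \frac{64}{9}\right) = 7 \left(1 - 12 - \frac{64}{9}\right) = 7 \left(- \frac{163}{9}\right) = - \frac{1141}{9}$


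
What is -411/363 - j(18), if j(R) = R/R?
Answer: -258/121 ≈ -2.1322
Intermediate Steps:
j(R) = 1
-411/363 - j(18) = -411/363 - 1*1 = -411*1/363 - 1 = -137/121 - 1 = -258/121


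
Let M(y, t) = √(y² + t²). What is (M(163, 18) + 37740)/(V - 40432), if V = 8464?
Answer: -85/72 - √26893/31968 ≈ -1.1857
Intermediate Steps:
M(y, t) = √(t² + y²)
(M(163, 18) + 37740)/(V - 40432) = (√(18² + 163²) + 37740)/(8464 - 40432) = (√(324 + 26569) + 37740)/(-31968) = (√26893 + 37740)*(-1/31968) = (37740 + √26893)*(-1/31968) = -85/72 - √26893/31968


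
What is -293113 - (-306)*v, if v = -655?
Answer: -493543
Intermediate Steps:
-293113 - (-306)*v = -293113 - (-306)*(-655) = -293113 - 1*200430 = -293113 - 200430 = -493543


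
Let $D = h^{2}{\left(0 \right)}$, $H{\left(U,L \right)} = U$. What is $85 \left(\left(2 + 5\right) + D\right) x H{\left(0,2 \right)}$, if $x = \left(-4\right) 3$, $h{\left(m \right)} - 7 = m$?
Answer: $0$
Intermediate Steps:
$h{\left(m \right)} = 7 + m$
$D = 49$ ($D = \left(7 + 0\right)^{2} = 7^{2} = 49$)
$x = -12$
$85 \left(\left(2 + 5\right) + D\right) x H{\left(0,2 \right)} = 85 \left(\left(2 + 5\right) + 49\right) \left(-12\right) 0 = 85 \left(7 + 49\right) \left(-12\right) 0 = 85 \cdot 56 \left(-12\right) 0 = 85 \left(\left(-672\right) 0\right) = 85 \cdot 0 = 0$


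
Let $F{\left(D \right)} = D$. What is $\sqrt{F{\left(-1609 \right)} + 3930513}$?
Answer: $2 \sqrt{982226} \approx 1982.1$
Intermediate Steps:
$\sqrt{F{\left(-1609 \right)} + 3930513} = \sqrt{-1609 + 3930513} = \sqrt{3928904} = 2 \sqrt{982226}$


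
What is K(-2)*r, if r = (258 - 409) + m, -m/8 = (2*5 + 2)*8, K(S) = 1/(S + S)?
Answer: 919/4 ≈ 229.75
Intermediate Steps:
K(S) = 1/(2*S)
m = -768 (m = -8*(2*5 + 2)*8 = -8*(10 + 2)*8 = -96*8 = -8*96 = -768)
r = -919 (r = (258 - 409) - 768 = -151 - 768 = -919)
K(-2)*r = ((1/2)/(-2))*(-919) = ((1/2)*(-1/2))*(-919) = -1/4*(-919) = 919/4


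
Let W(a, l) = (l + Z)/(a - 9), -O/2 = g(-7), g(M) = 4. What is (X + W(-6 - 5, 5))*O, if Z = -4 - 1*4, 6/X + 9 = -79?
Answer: -36/55 ≈ -0.65455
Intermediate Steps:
X = -3/44 (X = 6/(-9 - 79) = 6/(-88) = 6*(-1/88) = -3/44 ≈ -0.068182)
Z = -8 (Z = -4 - 4 = -8)
O = -8 (O = -2*4 = -8)
W(a, l) = (-8 + l)/(-9 + a) (W(a, l) = (l - 8)/(a - 9) = (-8 + l)/(-9 + a))
(X + W(-6 - 5, 5))*O = (-3/44 + (-8 + 5)/(-9 + (-6 - 5)))*(-8) = (-3/44 - 3/(-9 - 11))*(-8) = (-3/44 - 3/(-20))*(-8) = (-3/44 - 1/20*(-3))*(-8) = (-3/44 + 3/20)*(-8) = (9/110)*(-8) = -36/55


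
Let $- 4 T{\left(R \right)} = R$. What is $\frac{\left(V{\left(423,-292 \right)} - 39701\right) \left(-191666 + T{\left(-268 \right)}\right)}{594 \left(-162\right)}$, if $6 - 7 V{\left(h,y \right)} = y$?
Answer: $- \frac{53189606791}{673596} \approx -78964.0$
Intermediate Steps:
$V{\left(h,y \right)} = \frac{6}{7} - \frac{y}{7}$
$T{\left(R \right)} = - \frac{R}{4}$
$\frac{\left(V{\left(423,-292 \right)} - 39701\right) \left(-191666 + T{\left(-268 \right)}\right)}{594 \left(-162\right)} = \frac{\left(\left(\frac{6}{7} - - \frac{292}{7}\right) - 39701\right) \left(-191666 - -67\right)}{594 \left(-162\right)} = \frac{\left(\left(\frac{6}{7} + \frac{292}{7}\right) - 39701\right) \left(-191666 + 67\right)}{-96228} = \left(\frac{298}{7} - 39701\right) \left(-191599\right) \left(- \frac{1}{96228}\right) = \left(- \frac{277609}{7}\right) \left(-191599\right) \left(- \frac{1}{96228}\right) = \frac{53189606791}{7} \left(- \frac{1}{96228}\right) = - \frac{53189606791}{673596}$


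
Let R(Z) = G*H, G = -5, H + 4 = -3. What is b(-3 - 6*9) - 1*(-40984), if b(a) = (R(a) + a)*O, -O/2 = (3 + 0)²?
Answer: 41380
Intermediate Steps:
H = -7 (H = -4 - 3 = -7)
O = -18 (O = -2*(3 + 0)² = -2*3² = -2*9 = -18)
R(Z) = 35 (R(Z) = -5*(-7) = 35)
b(a) = -630 - 18*a (b(a) = (35 + a)*(-18) = -630 - 18*a)
b(-3 - 6*9) - 1*(-40984) = (-630 - 18*(-3 - 6*9)) - 1*(-40984) = (-630 - 18*(-3 - 54)) + 40984 = (-630 - 18*(-57)) + 40984 = (-630 + 1026) + 40984 = 396 + 40984 = 41380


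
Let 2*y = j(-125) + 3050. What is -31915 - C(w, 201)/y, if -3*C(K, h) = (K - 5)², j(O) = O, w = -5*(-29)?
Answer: -11200597/351 ≈ -31911.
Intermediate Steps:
w = 145
C(K, h) = -(-5 + K)²/3 (C(K, h) = -(K - 5)²/3 = -(-5 + K)²/3)
y = 2925/2 (y = (-125 + 3050)/2 = (½)*2925 = 2925/2 ≈ 1462.5)
-31915 - C(w, 201)/y = -31915 - (-(-5 + 145)²/3)/2925/2 = -31915 - (-⅓*140²)*2/2925 = -31915 - (-⅓*19600)*2/2925 = -31915 - (-19600)*2/(3*2925) = -31915 - 1*(-1568/351) = -31915 + 1568/351 = -11200597/351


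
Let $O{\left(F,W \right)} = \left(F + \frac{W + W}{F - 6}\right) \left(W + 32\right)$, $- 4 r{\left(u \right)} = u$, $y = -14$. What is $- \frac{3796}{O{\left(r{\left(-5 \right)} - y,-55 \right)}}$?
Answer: $\frac{561808}{11431} \approx 49.148$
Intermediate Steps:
$r{\left(u \right)} = - \frac{u}{4}$
$O{\left(F,W \right)} = \left(32 + W\right) \left(F + \frac{2 W}{-6 + F}\right)$ ($O{\left(F,W \right)} = \left(F + \frac{2 W}{-6 + F}\right) \left(32 + W\right) = \left(32 + W\right) \left(F + \frac{2 W}{-6 + F}\right)$)
$- \frac{3796}{O{\left(r{\left(-5 \right)} - y,-55 \right)}} = - \frac{3796}{\frac{1}{-6 - - \frac{61}{4}} \left(- 192 \left(\left(- \frac{1}{4}\right) \left(-5\right) - -14\right) + 2 \left(-55\right)^{2} + 32 \left(\left(- \frac{1}{4}\right) \left(-5\right) - -14\right)^{2} + 64 \left(-55\right) - 55 \left(\left(- \frac{1}{4}\right) \left(-5\right) - -14\right)^{2} - 6 \left(\left(- \frac{1}{4}\right) \left(-5\right) - -14\right) \left(-55\right)\right)} = - \frac{3796}{\frac{1}{-6 + \left(\frac{5}{4} + 14\right)} \left(- 192 \left(\frac{5}{4} + 14\right) + 2 \cdot 3025 + 32 \left(\frac{5}{4} + 14\right)^{2} - 3520 - 55 \left(\frac{5}{4} + 14\right)^{2} - 6 \left(\frac{5}{4} + 14\right) \left(-55\right)\right)} = - \frac{3796}{\frac{1}{-6 + \frac{61}{4}} \left(\left(-192\right) \frac{61}{4} + 6050 + 32 \left(\frac{61}{4}\right)^{2} - 3520 - 55 \left(\frac{61}{4}\right)^{2} - \frac{183}{2} \left(-55\right)\right)} = - \frac{3796}{\frac{1}{\frac{37}{4}} \left(-2928 + 6050 + 32 \cdot \frac{3721}{16} - 3520 - \frac{204655}{16} + \frac{10065}{2}\right)} = - \frac{3796}{\frac{4}{37} \left(-2928 + 6050 + 7442 - 3520 - \frac{204655}{16} + \frac{10065}{2}\right)} = - \frac{3796}{\frac{4}{37} \left(- \frac{11431}{16}\right)} = - \frac{3796}{- \frac{11431}{148}} = \left(-3796\right) \left(- \frac{148}{11431}\right) = \frac{561808}{11431}$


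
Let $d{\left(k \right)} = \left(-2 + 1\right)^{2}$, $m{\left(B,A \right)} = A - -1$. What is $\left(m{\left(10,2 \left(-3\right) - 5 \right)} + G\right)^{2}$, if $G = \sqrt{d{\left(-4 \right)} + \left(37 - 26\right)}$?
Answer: $112 - 40 \sqrt{3} \approx 42.718$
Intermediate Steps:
$m{\left(B,A \right)} = 1 + A$ ($m{\left(B,A \right)} = A + 1 = 1 + A$)
$d{\left(k \right)} = 1$ ($d{\left(k \right)} = \left(-1\right)^{2} = 1$)
$G = 2 \sqrt{3}$ ($G = \sqrt{1 + \left(37 - 26\right)} = \sqrt{1 + 11} = \sqrt{12} = 2 \sqrt{3} \approx 3.4641$)
$\left(m{\left(10,2 \left(-3\right) - 5 \right)} + G\right)^{2} = \left(\left(1 + \left(2 \left(-3\right) - 5\right)\right) + 2 \sqrt{3}\right)^{2} = \left(\left(1 - 11\right) + 2 \sqrt{3}\right)^{2} = \left(-10 + 2 \sqrt{3}\right)^{2}$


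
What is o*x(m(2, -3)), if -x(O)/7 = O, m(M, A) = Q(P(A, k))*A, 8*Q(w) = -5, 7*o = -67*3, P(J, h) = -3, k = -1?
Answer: 3015/8 ≈ 376.88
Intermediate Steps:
o = -201/7 (o = (-67*3)/7 = (⅐)*(-201) = -201/7 ≈ -28.714)
Q(w) = -5/8 (Q(w) = (⅛)*(-5) = -5/8)
m(M, A) = -5*A/8
x(O) = -7*O
o*x(m(2, -3)) = -(-201)*(-5/8*(-3)) = -(-201)*15/8 = -201/7*(-105/8) = 3015/8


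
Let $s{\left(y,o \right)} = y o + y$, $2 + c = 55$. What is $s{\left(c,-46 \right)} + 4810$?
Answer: $2425$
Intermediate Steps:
$c = 53$ ($c = -2 + 55 = 53$)
$s{\left(y,o \right)} = y + o y$ ($s{\left(y,o \right)} = o y + y = y + o y$)
$s{\left(c,-46 \right)} + 4810 = 53 \left(1 - 46\right) + 4810 = 53 \left(-45\right) + 4810 = -2385 + 4810 = 2425$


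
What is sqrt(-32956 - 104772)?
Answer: 16*I*sqrt(538) ≈ 371.12*I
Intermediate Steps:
sqrt(-32956 - 104772) = sqrt(-137728) = 16*I*sqrt(538)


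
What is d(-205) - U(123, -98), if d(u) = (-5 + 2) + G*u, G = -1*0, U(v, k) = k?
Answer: 95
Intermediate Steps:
G = 0
d(u) = -3 (d(u) = (-5 + 2) + 0*u = -3 + 0 = -3)
d(-205) - U(123, -98) = -3 - 1*(-98) = -3 + 98 = 95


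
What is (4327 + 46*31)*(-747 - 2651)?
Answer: -19548694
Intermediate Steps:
(4327 + 46*31)*(-747 - 2651) = (4327 + 1426)*(-3398) = 5753*(-3398) = -19548694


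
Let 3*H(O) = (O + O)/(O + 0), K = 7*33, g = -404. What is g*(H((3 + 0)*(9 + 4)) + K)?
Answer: -280780/3 ≈ -93593.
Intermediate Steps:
K = 231
H(O) = ⅔ (H(O) = ((O + O)/(O + 0))/3 = ((2*O)/O)/3 = (⅓)*2 = ⅔)
g*(H((3 + 0)*(9 + 4)) + K) = -404*(⅔ + 231) = -404*695/3 = -280780/3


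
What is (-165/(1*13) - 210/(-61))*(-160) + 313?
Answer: 1421809/793 ≈ 1792.9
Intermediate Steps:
(-165/(1*13) - 210/(-61))*(-160) + 313 = (-165/13 - 210*(-1/61))*(-160) + 313 = (-165*1/13 + 210/61)*(-160) + 313 = (-165/13 + 210/61)*(-160) + 313 = -7335/793*(-160) + 313 = 1173600/793 + 313 = 1421809/793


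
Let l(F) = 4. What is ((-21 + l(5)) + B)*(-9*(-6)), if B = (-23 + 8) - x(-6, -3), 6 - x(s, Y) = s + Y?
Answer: -2538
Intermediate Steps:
x(s, Y) = 6 - Y - s (x(s, Y) = 6 - (s + Y) = 6 - (Y + s) = 6 + (-Y - s) = 6 - Y - s)
B = -30 (B = (-23 + 8) - (6 - 1*(-3) - 1*(-6)) = -15 - (6 + 3 + 6) = -15 - 1*15 = -15 - 15 = -30)
((-21 + l(5)) + B)*(-9*(-6)) = ((-21 + 4) - 30)*(-9*(-6)) = (-17 - 30)*54 = -47*54 = -2538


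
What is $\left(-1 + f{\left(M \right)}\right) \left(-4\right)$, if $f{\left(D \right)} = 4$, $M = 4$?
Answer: $-12$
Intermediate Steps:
$\left(-1 + f{\left(M \right)}\right) \left(-4\right) = \left(-1 + 4\right) \left(-4\right) = 3 \left(-4\right) = -12$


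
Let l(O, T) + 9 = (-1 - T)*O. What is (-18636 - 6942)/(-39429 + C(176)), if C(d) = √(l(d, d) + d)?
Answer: 72036783/111048359 + 1827*I*√30985/111048359 ≈ 0.6487 + 0.002896*I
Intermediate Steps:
l(O, T) = -9 + O*(-1 - T) (l(O, T) = -9 + (-1 - T)*O = -9 + O*(-1 - T))
C(d) = √(-9 - d²) (C(d) = √((-9 - d - d*d) + d) = √((-9 - d - d²) + d) = √(-9 - d²))
(-18636 - 6942)/(-39429 + C(176)) = (-18636 - 6942)/(-39429 + √(-9 - 1*176²)) = -25578/(-39429 + √(-9 - 1*30976)) = -25578/(-39429 + √(-9 - 30976)) = -25578/(-39429 + √(-30985)) = -25578/(-39429 + I*√30985)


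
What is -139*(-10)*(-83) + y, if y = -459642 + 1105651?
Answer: 530639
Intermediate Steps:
y = 646009
-139*(-10)*(-83) + y = -139*(-10)*(-83) + 646009 = 1390*(-83) + 646009 = -115370 + 646009 = 530639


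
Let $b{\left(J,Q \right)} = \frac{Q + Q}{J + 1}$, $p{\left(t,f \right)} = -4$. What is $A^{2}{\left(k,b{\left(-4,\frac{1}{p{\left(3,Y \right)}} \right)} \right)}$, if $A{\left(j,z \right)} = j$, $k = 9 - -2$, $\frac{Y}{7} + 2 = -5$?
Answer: $121$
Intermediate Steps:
$Y = -49$ ($Y = -14 + 7 \left(-5\right) = -14 - 35 = -49$)
$b{\left(J,Q \right)} = \frac{2 Q}{1 + J}$
$k = 11$ ($k = 9 + 2 = 11$)
$A^{2}{\left(k,b{\left(-4,\frac{1}{p{\left(3,Y \right)}} \right)} \right)} = 11^{2} = 121$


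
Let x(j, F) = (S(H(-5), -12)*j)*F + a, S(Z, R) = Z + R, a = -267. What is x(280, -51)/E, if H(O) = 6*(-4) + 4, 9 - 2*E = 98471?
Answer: -456693/49231 ≈ -9.2765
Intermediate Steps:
E = -49231 (E = 9/2 - ½*98471 = 9/2 - 98471/2 = -49231)
H(O) = -20 (H(O) = -24 + 4 = -20)
S(Z, R) = R + Z
x(j, F) = -267 - 32*F*j (x(j, F) = ((-12 - 20)*j)*F - 267 = (-32*j)*F - 267 = -32*F*j - 267 = -267 - 32*F*j)
x(280, -51)/E = (-267 - 32*(-51)*280)/(-49231) = (-267 + 456960)*(-1/49231) = 456693*(-1/49231) = -456693/49231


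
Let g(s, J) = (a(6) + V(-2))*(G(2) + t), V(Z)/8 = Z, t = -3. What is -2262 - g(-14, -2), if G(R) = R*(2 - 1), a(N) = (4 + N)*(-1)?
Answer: -2288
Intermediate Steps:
V(Z) = 8*Z
a(N) = -4 - N
G(R) = R (G(R) = R*1 = R)
g(s, J) = 26 (g(s, J) = ((-4 - 1*6) + 8*(-2))*(2 - 3) = ((-4 - 6) - 16)*(-1) = (-10 - 16)*(-1) = -26*(-1) = 26)
-2262 - g(-14, -2) = -2262 - 1*26 = -2262 - 26 = -2288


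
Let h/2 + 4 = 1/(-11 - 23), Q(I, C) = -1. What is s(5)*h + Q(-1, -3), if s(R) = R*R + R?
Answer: -4127/17 ≈ -242.76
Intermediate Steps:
s(R) = R + R² (s(R) = R² + R = R + R²)
h = -137/17 (h = -8 + 2/(-11 - 23) = -8 + 2/(-34) = -8 + 2*(-1/34) = -8 - 1/17 = -137/17 ≈ -8.0588)
s(5)*h + Q(-1, -3) = (5*(1 + 5))*(-137/17) - 1 = (5*6)*(-137/17) - 1 = 30*(-137/17) - 1 = -4110/17 - 1 = -4127/17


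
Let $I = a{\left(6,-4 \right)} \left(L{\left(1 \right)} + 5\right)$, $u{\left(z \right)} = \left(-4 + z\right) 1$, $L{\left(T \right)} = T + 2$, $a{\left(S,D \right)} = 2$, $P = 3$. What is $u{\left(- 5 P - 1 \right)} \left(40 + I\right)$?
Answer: $-1120$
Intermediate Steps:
$L{\left(T \right)} = 2 + T$
$u{\left(z \right)} = -4 + z$
$I = 16$ ($I = 2 \left(\left(2 + 1\right) + 5\right) = 2 \left(3 + 5\right) = 2 \cdot 8 = 16$)
$u{\left(- 5 P - 1 \right)} \left(40 + I\right) = \left(-4 - 16\right) \left(40 + 16\right) = \left(-4 - 16\right) 56 = \left(-20\right) 56 = -1120$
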